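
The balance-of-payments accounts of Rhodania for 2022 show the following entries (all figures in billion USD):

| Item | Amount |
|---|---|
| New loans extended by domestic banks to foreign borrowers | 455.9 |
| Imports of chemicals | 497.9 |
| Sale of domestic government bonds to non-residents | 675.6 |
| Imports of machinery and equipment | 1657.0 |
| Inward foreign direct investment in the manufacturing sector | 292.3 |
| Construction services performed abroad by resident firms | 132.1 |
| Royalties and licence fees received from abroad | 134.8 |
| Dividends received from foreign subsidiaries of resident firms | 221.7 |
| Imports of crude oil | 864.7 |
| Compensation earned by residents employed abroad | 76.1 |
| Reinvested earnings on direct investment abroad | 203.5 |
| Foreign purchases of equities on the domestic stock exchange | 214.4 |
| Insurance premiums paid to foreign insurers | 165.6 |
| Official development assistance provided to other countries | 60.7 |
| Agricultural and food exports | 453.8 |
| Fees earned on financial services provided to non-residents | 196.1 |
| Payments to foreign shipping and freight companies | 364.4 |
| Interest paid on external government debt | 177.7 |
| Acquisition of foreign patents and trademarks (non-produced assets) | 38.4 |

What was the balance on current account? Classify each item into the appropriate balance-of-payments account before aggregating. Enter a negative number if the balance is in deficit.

-2369.9

Goods: -497.9 + 453.8 - 1657.0 - 864.7 = -2565.8
Services: -364.4 + 134.8 + 196.1 + 132.1 - 165.6 = -67.0
Primary income: -177.7 + 221.7 + 203.5 + 76.1 = 323.6
Secondary income: -60.7
Current account = (-2565.8) + (-67.0) + 323.6 + (-60.7) = -2369.9
(Excluded from the current account — financial account: new loans extended by domestic banks to foreign borrowers 455.9, sale of domestic government bonds to non-residents 675.6, inward foreign direct investment in the manufacturing sector 292.3, foreign purchases of equities on the domestic stock exchange 214.4; capital account: acquisition of foreign patents and trademarks (non-produced assets) 38.4.)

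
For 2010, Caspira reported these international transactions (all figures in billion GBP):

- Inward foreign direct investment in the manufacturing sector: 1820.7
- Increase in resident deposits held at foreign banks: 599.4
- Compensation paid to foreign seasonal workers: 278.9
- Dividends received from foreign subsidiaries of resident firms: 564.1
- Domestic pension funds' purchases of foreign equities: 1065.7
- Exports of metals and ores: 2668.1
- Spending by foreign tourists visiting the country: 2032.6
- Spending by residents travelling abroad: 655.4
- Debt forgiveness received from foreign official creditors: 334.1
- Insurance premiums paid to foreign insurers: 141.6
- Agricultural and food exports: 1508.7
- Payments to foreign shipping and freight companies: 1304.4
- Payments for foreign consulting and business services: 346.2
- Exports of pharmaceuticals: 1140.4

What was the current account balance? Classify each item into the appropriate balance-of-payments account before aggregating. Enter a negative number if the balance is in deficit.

5187.4

Goods: 1140.4 + 1508.7 + 2668.1 = 5317.2
Services: -1304.4 + 2032.6 - 141.6 - 346.2 - 655.4 = -415.0
Primary income: 564.1 - 278.9 = 285.2
Current account = 5317.2 + (-415.0) + 285.2 = 5187.4
(Excluded from the current account — financial account: inward foreign direct investment in the manufacturing sector 1820.7, increase in resident deposits held at foreign banks 599.4, domestic pension funds' purchases of foreign equities 1065.7; capital account: debt forgiveness received from foreign official creditors 334.1.)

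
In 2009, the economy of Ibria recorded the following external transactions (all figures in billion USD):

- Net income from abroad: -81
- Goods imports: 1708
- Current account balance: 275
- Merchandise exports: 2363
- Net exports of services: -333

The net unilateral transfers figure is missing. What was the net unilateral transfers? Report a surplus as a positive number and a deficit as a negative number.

34

Current account = goods balance + services balance + net primary income + net secondary income
Sum of the known components = 241
Net unilateral transfers = CA - (known components) = 275 - 241 = 34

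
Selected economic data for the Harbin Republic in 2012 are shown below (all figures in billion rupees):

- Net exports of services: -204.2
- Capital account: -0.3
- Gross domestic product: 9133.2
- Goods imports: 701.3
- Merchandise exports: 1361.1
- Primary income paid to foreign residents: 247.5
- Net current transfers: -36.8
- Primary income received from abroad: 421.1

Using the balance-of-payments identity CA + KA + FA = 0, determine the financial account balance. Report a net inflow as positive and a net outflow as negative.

Goods balance = 1361.1 - 701.3 = 659.8
Services balance = -204.2
Trade balance (goods + services) = 659.8 + (-204.2) = 455.6
Net primary income = 421.1 - 247.5 = 173.6
Net secondary income = -36.8
Current account = 455.6 + 173.6 + (-36.8) = 592.4
Financial account = -(592.4 + (-0.3)) = -592.1

-592.1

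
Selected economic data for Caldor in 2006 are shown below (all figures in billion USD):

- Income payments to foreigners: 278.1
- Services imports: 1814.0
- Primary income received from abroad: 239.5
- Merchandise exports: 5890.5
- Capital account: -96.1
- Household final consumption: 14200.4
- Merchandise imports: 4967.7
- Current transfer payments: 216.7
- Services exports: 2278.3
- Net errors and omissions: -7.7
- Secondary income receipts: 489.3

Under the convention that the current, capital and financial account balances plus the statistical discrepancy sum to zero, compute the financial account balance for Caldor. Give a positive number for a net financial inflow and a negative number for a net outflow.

Goods balance = 5890.5 - 4967.7 = 922.8
Services balance = 2278.3 - 1814.0 = 464.3
Trade balance (goods + services) = 922.8 + 464.3 = 1387.1
Net primary income = 239.5 - 278.1 = -38.6
Net secondary income = 489.3 - 216.7 = 272.6
Current account = 1387.1 + (-38.6) + 272.6 = 1621.1
Financial account = -(1621.1 + (-96.1) + (-7.7)) = -1517.3

-1517.3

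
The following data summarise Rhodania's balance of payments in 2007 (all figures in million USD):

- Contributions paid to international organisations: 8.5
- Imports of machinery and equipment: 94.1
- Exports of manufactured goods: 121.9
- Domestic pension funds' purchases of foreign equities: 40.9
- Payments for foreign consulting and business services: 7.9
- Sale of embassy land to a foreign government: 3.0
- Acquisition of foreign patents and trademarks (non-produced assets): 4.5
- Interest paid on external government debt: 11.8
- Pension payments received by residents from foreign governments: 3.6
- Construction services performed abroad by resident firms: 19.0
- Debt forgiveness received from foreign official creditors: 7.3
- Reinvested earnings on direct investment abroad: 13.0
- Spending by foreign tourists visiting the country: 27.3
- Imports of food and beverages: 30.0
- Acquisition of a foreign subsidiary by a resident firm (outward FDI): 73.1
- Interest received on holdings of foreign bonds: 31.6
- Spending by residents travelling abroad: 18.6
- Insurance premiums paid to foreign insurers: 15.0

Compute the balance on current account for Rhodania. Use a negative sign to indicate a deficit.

Goods: 121.9 - 94.1 - 30.0 = -2.2
Services: -18.6 - 15.0 + 19.0 + 27.3 - 7.9 = 4.8
Primary income: 13.0 - 11.8 + 31.6 = 32.8
Secondary income: -8.5 + 3.6 = -4.9
Current account = (-2.2) + 4.8 + 32.8 + (-4.9) = 30.5
(Excluded from the current account — financial account: domestic pension funds' purchases of foreign equities 40.9, acquisition of a foreign subsidiary by a resident firm (outward FDI) 73.1; capital account: sale of embassy land to a foreign government 3.0, acquisition of foreign patents and trademarks (non-produced assets) 4.5, debt forgiveness received from foreign official creditors 7.3.)

30.5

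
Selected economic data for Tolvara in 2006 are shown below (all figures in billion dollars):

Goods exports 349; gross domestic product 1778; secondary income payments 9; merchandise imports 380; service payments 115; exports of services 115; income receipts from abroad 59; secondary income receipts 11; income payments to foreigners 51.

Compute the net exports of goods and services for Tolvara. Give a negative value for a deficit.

-31

Goods balance = 349 - 380 = -31
Services balance = 115 - 115 = 0
Trade balance (goods + services) = -31 + 0 = -31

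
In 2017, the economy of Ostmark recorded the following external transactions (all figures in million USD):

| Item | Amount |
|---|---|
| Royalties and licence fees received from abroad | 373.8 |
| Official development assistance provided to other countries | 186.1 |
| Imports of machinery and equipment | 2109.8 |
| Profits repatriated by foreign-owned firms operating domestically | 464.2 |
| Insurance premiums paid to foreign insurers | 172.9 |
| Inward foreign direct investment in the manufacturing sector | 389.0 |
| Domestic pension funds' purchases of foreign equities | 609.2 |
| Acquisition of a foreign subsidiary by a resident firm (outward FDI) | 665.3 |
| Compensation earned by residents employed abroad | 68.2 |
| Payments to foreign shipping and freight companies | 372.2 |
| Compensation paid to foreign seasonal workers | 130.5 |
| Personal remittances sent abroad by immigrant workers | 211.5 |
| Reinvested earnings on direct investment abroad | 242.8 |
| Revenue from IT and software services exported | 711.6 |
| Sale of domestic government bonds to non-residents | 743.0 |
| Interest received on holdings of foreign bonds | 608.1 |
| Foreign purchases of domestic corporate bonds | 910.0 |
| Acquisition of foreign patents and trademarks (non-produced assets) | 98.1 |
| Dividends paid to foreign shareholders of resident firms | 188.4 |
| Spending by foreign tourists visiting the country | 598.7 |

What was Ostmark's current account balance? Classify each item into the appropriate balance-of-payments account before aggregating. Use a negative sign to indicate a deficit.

-1232.4

Goods: -2109.8
Services: -372.2 + 598.7 - 172.9 + 373.8 + 711.6 = 1139.0
Primary income: -130.5 + 242.8 - 188.4 + 68.2 - 464.2 + 608.1 = 136.0
Secondary income: -186.1 - 211.5 = -397.6
Current account = (-2109.8) + 1139.0 + 136.0 + (-397.6) = -1232.4
(Excluded from the current account — financial account: inward foreign direct investment in the manufacturing sector 389.0, domestic pension funds' purchases of foreign equities 609.2, acquisition of a foreign subsidiary by a resident firm (outward FDI) 665.3, sale of domestic government bonds to non-residents 743.0, foreign purchases of domestic corporate bonds 910.0; capital account: acquisition of foreign patents and trademarks (non-produced assets) 98.1.)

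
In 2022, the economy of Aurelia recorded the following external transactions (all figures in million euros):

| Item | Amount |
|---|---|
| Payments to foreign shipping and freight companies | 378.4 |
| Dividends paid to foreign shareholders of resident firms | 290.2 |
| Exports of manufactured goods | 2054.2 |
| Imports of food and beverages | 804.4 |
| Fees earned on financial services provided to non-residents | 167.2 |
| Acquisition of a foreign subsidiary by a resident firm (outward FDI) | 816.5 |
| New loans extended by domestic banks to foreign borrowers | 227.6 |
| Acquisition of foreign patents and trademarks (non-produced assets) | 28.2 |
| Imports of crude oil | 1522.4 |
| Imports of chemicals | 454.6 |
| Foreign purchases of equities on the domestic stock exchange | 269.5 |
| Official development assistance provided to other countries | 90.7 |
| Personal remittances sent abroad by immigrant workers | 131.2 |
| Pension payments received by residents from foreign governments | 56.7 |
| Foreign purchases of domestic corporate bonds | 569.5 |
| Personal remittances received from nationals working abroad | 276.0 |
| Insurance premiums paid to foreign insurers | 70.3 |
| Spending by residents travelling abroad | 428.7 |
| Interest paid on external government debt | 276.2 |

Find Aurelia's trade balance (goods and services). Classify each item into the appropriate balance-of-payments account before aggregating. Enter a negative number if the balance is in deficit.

-1437.4

Goods: -454.6 - 1522.4 + 2054.2 - 804.4 = -727.2
Services: -428.7 + 167.2 - 70.3 - 378.4 = -710.2
Trade balance = -727.2 + (-710.2) = -1437.4
(Excluded from the trade balance — primary income: dividends paid to foreign shareholders of resident firms 290.2, interest paid on external government debt 276.2; financial account: acquisition of a foreign subsidiary by a resident firm (outward FDI) 816.5, new loans extended by domestic banks to foreign borrowers 227.6, foreign purchases of equities on the domestic stock exchange 269.5, foreign purchases of domestic corporate bonds 569.5; capital account: acquisition of foreign patents and trademarks (non-produced assets) 28.2; secondary income: official development assistance provided to other countries 90.7, personal remittances sent abroad by immigrant workers 131.2, pension payments received by residents from foreign governments 56.7, personal remittances received from nationals working abroad 276.0.)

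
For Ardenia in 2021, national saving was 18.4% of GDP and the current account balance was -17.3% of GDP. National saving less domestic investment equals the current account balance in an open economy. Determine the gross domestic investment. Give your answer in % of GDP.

35.7

I = S - CA = 18.4 - (-17.3) = 35.7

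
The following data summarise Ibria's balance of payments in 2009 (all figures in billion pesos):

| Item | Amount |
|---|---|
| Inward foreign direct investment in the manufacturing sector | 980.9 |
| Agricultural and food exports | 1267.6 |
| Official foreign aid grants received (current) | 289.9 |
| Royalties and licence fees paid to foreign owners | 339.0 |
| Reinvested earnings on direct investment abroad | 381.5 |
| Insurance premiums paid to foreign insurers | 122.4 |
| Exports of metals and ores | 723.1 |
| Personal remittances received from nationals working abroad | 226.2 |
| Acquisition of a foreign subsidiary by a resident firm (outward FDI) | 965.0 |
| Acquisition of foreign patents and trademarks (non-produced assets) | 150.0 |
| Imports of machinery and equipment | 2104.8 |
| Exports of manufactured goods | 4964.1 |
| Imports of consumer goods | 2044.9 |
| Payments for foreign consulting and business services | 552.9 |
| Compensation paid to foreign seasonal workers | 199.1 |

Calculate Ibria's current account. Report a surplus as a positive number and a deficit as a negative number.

2489.3

Goods: 4964.1 + 723.1 - 2104.8 + 1267.6 - 2044.9 = 2805.1
Services: -552.9 - 339.0 - 122.4 = -1014.3
Primary income: 381.5 - 199.1 = 182.4
Secondary income: 226.2 + 289.9 = 516.1
Current account = 2805.1 + (-1014.3) + 182.4 + 516.1 = 2489.3
(Excluded from the current account — financial account: inward foreign direct investment in the manufacturing sector 980.9, acquisition of a foreign subsidiary by a resident firm (outward FDI) 965.0; capital account: acquisition of foreign patents and trademarks (non-produced assets) 150.0.)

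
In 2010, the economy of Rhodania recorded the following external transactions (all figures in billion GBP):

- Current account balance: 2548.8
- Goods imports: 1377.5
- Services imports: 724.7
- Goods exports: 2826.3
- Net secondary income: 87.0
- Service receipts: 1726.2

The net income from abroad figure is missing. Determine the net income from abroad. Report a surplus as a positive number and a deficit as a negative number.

11.5

Current account = goods balance + services balance + net primary income + net secondary income
Sum of the known components = 2537.3
Net income from abroad = CA - (known components) = 2548.8 - 2537.3 = 11.5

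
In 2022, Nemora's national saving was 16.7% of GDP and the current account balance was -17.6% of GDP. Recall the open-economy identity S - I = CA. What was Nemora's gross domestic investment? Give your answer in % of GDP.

34.3

I = S - CA = 16.7 - (-17.6) = 34.3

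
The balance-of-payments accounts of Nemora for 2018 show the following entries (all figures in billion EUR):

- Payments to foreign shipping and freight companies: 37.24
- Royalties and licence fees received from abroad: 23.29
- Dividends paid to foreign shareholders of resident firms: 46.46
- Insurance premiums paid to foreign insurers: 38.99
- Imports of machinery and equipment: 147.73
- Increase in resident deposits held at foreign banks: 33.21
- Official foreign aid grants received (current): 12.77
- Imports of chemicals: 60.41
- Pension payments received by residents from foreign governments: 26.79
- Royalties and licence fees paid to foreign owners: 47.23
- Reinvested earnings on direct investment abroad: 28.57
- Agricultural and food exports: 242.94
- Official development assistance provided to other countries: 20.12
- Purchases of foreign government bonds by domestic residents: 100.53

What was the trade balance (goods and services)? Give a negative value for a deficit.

-65.37

Goods: -60.41 + 242.94 - 147.73 = 34.80
Services: 23.29 - 47.23 - 37.24 - 38.99 = -100.17
Trade balance = 34.80 + (-100.17) = -65.37
(Excluded from the trade balance — primary income: dividends paid to foreign shareholders of resident firms 46.46, reinvested earnings on direct investment abroad 28.57; financial account: increase in resident deposits held at foreign banks 33.21, purchases of foreign government bonds by domestic residents 100.53; secondary income: official foreign aid grants received (current) 12.77, pension payments received by residents from foreign governments 26.79, official development assistance provided to other countries 20.12.)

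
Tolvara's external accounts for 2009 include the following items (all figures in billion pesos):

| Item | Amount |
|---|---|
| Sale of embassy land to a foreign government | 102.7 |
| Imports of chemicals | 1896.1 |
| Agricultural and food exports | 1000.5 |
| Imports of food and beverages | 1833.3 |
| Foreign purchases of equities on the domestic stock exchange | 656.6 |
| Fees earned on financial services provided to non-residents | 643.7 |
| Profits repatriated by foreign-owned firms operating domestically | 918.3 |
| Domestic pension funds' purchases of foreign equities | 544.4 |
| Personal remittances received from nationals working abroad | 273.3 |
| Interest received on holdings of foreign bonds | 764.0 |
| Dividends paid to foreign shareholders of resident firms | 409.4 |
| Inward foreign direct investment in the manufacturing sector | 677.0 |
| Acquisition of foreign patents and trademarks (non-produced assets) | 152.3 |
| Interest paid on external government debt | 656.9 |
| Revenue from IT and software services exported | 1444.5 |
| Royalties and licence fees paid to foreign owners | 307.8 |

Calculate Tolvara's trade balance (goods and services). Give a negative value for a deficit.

Goods: 1000.5 - 1896.1 - 1833.3 = -2728.9
Services: 643.7 - 307.8 + 1444.5 = 1780.4
Trade balance = -2728.9 + 1780.4 = -948.5
(Excluded from the trade balance — capital account: sale of embassy land to a foreign government 102.7, acquisition of foreign patents and trademarks (non-produced assets) 152.3; financial account: foreign purchases of equities on the domestic stock exchange 656.6, domestic pension funds' purchases of foreign equities 544.4, inward foreign direct investment in the manufacturing sector 677.0; primary income: profits repatriated by foreign-owned firms operating domestically 918.3, interest received on holdings of foreign bonds 764.0, dividends paid to foreign shareholders of resident firms 409.4, interest paid on external government debt 656.9; secondary income: personal remittances received from nationals working abroad 273.3.)

-948.5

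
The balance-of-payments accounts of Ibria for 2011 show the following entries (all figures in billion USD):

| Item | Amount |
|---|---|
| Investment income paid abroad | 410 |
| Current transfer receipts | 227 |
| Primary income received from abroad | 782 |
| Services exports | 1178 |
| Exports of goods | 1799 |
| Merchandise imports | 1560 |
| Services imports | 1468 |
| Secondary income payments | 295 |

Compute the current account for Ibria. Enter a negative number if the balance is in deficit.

253

Goods balance = 1799 - 1560 = 239
Services balance = 1178 - 1468 = -290
Trade balance (goods + services) = 239 + (-290) = -51
Net primary income = 782 - 410 = 372
Net secondary income = 227 - 295 = -68
Current account = -51 + 372 + (-68) = 253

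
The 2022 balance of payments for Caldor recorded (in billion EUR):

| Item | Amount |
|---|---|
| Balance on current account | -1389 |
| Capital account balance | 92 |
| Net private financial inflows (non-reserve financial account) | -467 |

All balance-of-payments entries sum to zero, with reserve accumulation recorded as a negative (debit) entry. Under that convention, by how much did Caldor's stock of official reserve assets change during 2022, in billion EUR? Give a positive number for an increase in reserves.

-1764

Official reserve transactions balance = -((-1389) + 92 + (-467)) = 1764
An accumulation of reserves is recorded as a debit (negative entry), so the change in the stock of reserves is the negative of that balance.
Change in official reserves = -(1764) = -1764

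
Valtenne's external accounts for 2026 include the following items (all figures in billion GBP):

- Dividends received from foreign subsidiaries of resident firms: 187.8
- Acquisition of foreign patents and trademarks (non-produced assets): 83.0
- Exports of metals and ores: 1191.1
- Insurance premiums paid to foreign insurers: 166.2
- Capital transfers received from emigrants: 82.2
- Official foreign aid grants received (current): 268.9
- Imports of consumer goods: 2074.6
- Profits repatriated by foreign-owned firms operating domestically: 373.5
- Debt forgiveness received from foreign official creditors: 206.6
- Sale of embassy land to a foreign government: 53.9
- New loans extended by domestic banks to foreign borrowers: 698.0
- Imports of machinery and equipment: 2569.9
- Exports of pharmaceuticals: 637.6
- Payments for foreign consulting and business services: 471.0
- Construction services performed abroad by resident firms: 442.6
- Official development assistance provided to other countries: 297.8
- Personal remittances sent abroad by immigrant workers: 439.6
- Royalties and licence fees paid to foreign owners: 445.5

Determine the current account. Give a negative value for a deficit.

Goods: -2074.6 - 2569.9 + 637.6 + 1191.1 = -2815.8
Services: 442.6 - 445.5 - 471.0 - 166.2 = -640.1
Primary income: -373.5 + 187.8 = -185.7
Secondary income: 268.9 - 297.8 - 439.6 = -468.5
Current account = (-2815.8) + (-640.1) + (-185.7) + (-468.5) = -4110.1
(Excluded from the current account — capital account: acquisition of foreign patents and trademarks (non-produced assets) 83.0, capital transfers received from emigrants 82.2, debt forgiveness received from foreign official creditors 206.6, sale of embassy land to a foreign government 53.9; financial account: new loans extended by domestic banks to foreign borrowers 698.0.)

-4110.1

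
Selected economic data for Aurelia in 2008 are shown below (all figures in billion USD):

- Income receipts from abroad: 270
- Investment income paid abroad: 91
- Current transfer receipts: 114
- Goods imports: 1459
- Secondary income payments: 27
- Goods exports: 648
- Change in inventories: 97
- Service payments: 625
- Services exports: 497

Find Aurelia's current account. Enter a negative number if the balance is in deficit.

Goods balance = 648 - 1459 = -811
Services balance = 497 - 625 = -128
Trade balance (goods + services) = -811 + (-128) = -939
Net primary income = 270 - 91 = 179
Net secondary income = 114 - 27 = 87
Current account = -939 + 179 + 87 = -673

-673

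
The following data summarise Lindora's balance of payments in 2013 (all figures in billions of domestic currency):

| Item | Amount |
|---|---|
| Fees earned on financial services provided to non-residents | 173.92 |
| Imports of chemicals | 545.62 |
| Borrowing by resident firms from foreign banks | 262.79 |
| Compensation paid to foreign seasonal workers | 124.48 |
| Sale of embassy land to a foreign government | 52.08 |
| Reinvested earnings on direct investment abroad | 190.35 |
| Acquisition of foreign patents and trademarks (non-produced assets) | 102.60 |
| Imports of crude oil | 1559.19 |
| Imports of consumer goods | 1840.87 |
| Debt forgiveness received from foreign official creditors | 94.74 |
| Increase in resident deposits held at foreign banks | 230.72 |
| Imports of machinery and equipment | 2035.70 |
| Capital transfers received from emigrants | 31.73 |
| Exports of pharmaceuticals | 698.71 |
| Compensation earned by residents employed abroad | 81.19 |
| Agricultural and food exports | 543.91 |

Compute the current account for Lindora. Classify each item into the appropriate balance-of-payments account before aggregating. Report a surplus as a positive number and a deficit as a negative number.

Goods: 543.91 + 698.71 - 2035.70 - 545.62 - 1840.87 - 1559.19 = -4738.76
Services: 173.92
Primary income: -124.48 + 81.19 + 190.35 = 147.06
Current account = (-4738.76) + 173.92 + 147.06 = -4417.78
(Excluded from the current account — financial account: borrowing by resident firms from foreign banks 262.79, increase in resident deposits held at foreign banks 230.72; capital account: sale of embassy land to a foreign government 52.08, acquisition of foreign patents and trademarks (non-produced assets) 102.60, debt forgiveness received from foreign official creditors 94.74, capital transfers received from emigrants 31.73.)

-4417.78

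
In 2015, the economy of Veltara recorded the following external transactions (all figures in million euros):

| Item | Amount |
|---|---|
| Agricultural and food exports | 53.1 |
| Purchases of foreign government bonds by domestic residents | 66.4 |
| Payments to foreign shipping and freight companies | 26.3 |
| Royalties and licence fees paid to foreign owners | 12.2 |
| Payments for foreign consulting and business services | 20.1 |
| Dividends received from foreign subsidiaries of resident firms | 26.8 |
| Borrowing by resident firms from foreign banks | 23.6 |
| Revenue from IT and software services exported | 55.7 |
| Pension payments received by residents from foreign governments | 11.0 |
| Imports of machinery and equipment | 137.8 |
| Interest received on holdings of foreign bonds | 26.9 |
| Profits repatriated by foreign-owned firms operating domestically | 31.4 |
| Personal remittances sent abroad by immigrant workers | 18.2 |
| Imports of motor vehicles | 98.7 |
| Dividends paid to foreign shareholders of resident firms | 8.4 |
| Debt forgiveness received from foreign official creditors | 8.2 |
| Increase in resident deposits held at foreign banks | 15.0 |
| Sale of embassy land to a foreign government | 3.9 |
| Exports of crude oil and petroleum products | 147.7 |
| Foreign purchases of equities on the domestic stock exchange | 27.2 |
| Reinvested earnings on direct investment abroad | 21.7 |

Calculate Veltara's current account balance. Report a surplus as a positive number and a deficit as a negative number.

Goods: -98.7 - 137.8 + 53.1 + 147.7 = -35.7
Services: 55.7 - 26.3 - 20.1 - 12.2 = -2.9
Primary income: 26.9 - 31.4 + 26.8 + 21.7 - 8.4 = 35.6
Secondary income: -18.2 + 11.0 = -7.2
Current account = (-35.7) + (-2.9) + 35.6 + (-7.2) = -10.2
(Excluded from the current account — financial account: purchases of foreign government bonds by domestic residents 66.4, borrowing by resident firms from foreign banks 23.6, increase in resident deposits held at foreign banks 15.0, foreign purchases of equities on the domestic stock exchange 27.2; capital account: debt forgiveness received from foreign official creditors 8.2, sale of embassy land to a foreign government 3.9.)

-10.2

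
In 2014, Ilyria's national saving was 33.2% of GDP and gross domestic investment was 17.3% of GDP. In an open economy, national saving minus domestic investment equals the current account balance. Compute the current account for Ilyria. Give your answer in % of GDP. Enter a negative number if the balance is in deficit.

CA = S - I = 33.2 - 17.3 = 15.9

15.9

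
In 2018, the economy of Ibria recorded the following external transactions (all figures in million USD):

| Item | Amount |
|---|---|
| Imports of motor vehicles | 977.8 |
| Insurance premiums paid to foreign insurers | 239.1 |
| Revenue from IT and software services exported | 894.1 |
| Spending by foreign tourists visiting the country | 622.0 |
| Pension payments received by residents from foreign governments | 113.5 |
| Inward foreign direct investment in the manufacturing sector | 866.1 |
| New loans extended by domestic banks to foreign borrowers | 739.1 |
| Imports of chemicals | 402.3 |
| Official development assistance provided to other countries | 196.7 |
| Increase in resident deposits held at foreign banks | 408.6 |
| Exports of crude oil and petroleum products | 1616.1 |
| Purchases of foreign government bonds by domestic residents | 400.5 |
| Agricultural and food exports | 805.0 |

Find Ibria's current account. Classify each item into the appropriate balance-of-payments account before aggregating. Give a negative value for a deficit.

2234.8

Goods: 805.0 - 402.3 - 977.8 + 1616.1 = 1041.0
Services: 894.1 - 239.1 + 622.0 = 1277.0
Secondary income: -196.7 + 113.5 = -83.2
Current account = 1041.0 + 1277.0 + (-83.2) = 2234.8
(Excluded from the current account — financial account: inward foreign direct investment in the manufacturing sector 866.1, new loans extended by domestic banks to foreign borrowers 739.1, increase in resident deposits held at foreign banks 408.6, purchases of foreign government bonds by domestic residents 400.5.)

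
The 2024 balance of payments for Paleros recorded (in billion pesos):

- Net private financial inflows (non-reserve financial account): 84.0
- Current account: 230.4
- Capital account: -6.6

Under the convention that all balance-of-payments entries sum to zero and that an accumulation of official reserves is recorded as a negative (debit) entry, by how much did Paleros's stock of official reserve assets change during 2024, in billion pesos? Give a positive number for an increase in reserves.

307.8

Official reserve transactions balance = -(230.4 + (-6.6) + 84.0) = -307.8
An accumulation of reserves is recorded as a debit (negative entry), so the change in the stock of reserves is the negative of that balance.
Change in official reserves = -(-307.8) = 307.8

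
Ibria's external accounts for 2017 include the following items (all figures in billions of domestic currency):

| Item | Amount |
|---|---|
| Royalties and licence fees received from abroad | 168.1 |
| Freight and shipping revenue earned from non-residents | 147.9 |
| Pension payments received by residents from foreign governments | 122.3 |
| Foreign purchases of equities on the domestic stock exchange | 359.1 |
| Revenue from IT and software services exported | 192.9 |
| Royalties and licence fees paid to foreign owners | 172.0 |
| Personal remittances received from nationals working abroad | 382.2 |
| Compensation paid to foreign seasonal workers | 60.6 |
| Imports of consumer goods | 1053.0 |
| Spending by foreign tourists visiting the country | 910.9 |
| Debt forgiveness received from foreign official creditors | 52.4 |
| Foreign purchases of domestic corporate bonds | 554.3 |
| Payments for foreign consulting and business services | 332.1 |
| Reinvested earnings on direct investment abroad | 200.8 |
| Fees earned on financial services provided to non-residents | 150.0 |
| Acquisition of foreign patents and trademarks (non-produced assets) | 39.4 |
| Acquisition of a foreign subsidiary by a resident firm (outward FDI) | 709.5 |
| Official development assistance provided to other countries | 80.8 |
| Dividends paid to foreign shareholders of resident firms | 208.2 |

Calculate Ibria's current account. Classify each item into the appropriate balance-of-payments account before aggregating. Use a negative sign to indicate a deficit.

368.4

Goods: -1053.0
Services: 168.1 + 910.9 + 147.9 - 172.0 - 332.1 + 150.0 + 192.9 = 1065.7
Primary income: 200.8 - 208.2 - 60.6 = -68.0
Secondary income: 122.3 + 382.2 - 80.8 = 423.7
Current account = (-1053.0) + 1065.7 + (-68.0) + 423.7 = 368.4
(Excluded from the current account — financial account: foreign purchases of equities on the domestic stock exchange 359.1, foreign purchases of domestic corporate bonds 554.3, acquisition of a foreign subsidiary by a resident firm (outward FDI) 709.5; capital account: debt forgiveness received from foreign official creditors 52.4, acquisition of foreign patents and trademarks (non-produced assets) 39.4.)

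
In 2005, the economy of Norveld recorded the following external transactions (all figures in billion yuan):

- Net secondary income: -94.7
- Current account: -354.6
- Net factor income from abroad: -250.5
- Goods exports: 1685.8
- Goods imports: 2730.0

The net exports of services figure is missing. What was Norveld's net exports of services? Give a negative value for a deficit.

1034.8

Current account = goods balance + services balance + net primary income + net secondary income
Sum of the known components = -1389.4
Net exports of services = CA - (known components) = -354.6 - (-1389.4) = 1034.8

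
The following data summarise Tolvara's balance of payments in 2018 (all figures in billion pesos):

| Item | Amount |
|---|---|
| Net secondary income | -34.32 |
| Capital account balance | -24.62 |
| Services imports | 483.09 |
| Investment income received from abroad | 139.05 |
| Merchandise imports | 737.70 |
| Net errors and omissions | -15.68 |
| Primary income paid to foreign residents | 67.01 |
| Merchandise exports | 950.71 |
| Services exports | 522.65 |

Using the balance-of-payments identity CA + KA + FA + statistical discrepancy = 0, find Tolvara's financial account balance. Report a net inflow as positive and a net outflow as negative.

-249.99

Goods balance = 950.71 - 737.70 = 213.01
Services balance = 522.65 - 483.09 = 39.56
Trade balance (goods + services) = 213.01 + 39.56 = 252.57
Net primary income = 139.05 - 67.01 = 72.04
Net secondary income = -34.32
Current account = 252.57 + 72.04 + (-34.32) = 290.29
Financial account = -(290.29 + (-24.62) + (-15.68)) = -249.99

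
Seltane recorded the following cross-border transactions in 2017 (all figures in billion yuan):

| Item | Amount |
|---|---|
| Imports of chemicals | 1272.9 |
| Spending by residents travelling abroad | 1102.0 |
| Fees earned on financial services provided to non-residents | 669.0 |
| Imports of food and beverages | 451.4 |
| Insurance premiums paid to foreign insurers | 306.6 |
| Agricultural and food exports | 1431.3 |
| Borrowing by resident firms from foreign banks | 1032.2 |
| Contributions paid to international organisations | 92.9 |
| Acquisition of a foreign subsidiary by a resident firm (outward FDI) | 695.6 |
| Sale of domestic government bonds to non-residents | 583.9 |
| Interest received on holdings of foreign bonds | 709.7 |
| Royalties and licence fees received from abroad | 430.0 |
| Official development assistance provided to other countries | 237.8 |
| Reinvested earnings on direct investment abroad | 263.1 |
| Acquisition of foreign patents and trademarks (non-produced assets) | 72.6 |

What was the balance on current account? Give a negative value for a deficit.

Goods: -1272.9 + 1431.3 - 451.4 = -293.0
Services: 430.0 - 306.6 + 669.0 - 1102.0 = -309.6
Primary income: 263.1 + 709.7 = 972.8
Secondary income: -92.9 - 237.8 = -330.7
Current account = (-293.0) + (-309.6) + 972.8 + (-330.7) = 39.5
(Excluded from the current account — financial account: borrowing by resident firms from foreign banks 1032.2, acquisition of a foreign subsidiary by a resident firm (outward FDI) 695.6, sale of domestic government bonds to non-residents 583.9; capital account: acquisition of foreign patents and trademarks (non-produced assets) 72.6.)

39.5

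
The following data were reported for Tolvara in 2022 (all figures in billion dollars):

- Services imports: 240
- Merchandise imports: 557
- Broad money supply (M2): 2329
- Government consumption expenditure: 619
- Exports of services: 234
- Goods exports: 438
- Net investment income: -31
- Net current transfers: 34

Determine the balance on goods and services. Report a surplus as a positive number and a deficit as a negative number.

-125

Goods balance = 438 - 557 = -119
Services balance = 234 - 240 = -6
Trade balance (goods + services) = -119 + (-6) = -125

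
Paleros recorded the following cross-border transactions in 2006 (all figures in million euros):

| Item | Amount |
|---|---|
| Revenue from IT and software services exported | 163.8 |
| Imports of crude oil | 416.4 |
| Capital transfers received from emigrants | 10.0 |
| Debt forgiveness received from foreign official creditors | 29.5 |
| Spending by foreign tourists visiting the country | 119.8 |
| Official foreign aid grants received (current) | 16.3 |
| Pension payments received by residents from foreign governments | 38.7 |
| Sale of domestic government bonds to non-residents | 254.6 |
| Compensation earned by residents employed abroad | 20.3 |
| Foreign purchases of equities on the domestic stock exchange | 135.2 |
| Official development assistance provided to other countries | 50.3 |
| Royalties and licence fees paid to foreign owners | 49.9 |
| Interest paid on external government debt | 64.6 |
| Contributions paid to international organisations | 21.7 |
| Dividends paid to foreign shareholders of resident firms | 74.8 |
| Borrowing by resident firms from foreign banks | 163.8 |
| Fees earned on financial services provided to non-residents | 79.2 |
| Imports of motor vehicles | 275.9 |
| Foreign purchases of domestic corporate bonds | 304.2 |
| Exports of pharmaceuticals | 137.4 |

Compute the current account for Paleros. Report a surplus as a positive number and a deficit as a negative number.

Goods: 137.4 - 275.9 - 416.4 = -554.9
Services: 163.8 + 119.8 + 79.2 - 49.9 = 312.9
Primary income: 20.3 - 74.8 - 64.6 = -119.1
Secondary income: 38.7 + 16.3 - 21.7 - 50.3 = -17.0
Current account = (-554.9) + 312.9 + (-119.1) + (-17.0) = -378.1
(Excluded from the current account — capital account: capital transfers received from emigrants 10.0, debt forgiveness received from foreign official creditors 29.5; financial account: sale of domestic government bonds to non-residents 254.6, foreign purchases of equities on the domestic stock exchange 135.2, borrowing by resident firms from foreign banks 163.8, foreign purchases of domestic corporate bonds 304.2.)

-378.1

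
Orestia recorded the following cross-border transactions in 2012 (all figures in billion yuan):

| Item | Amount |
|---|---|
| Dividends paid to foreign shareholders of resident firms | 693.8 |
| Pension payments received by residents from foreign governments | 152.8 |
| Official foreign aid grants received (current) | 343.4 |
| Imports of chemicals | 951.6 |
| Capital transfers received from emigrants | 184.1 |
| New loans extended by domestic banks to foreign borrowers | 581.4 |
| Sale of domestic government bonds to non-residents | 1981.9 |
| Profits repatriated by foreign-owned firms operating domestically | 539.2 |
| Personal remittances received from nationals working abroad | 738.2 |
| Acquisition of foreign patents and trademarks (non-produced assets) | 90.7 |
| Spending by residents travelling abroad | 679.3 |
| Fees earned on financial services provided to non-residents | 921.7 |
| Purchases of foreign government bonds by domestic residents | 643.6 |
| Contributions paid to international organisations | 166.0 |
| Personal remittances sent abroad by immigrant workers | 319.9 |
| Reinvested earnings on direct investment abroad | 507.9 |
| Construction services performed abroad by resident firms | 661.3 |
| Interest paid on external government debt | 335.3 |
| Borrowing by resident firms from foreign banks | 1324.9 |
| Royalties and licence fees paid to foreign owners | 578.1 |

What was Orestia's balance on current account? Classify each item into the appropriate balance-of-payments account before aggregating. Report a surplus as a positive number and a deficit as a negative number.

Goods: -951.6
Services: 661.3 - 679.3 - 578.1 + 921.7 = 325.6
Primary income: -693.8 - 335.3 + 507.9 - 539.2 = -1060.4
Secondary income: 343.4 + 152.8 + 738.2 - 319.9 - 166.0 = 748.5
Current account = (-951.6) + 325.6 + (-1060.4) + 748.5 = -937.9
(Excluded from the current account — capital account: capital transfers received from emigrants 184.1, acquisition of foreign patents and trademarks (non-produced assets) 90.7; financial account: new loans extended by domestic banks to foreign borrowers 581.4, sale of domestic government bonds to non-residents 1981.9, purchases of foreign government bonds by domestic residents 643.6, borrowing by resident firms from foreign banks 1324.9.)

-937.9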